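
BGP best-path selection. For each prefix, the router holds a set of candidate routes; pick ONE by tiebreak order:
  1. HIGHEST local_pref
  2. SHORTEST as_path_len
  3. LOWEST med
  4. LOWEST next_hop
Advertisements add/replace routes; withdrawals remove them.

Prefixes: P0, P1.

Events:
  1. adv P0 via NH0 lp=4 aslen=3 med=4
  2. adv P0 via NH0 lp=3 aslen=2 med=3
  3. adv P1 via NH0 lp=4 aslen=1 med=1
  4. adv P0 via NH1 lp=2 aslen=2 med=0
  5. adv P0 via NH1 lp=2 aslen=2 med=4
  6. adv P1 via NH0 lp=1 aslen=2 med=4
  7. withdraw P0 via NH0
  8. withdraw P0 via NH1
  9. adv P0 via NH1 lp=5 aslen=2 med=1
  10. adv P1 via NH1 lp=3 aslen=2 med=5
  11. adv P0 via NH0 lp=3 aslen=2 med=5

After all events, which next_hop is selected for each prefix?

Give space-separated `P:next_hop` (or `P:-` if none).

Answer: P0:NH1 P1:NH1

Derivation:
Op 1: best P0=NH0 P1=-
Op 2: best P0=NH0 P1=-
Op 3: best P0=NH0 P1=NH0
Op 4: best P0=NH0 P1=NH0
Op 5: best P0=NH0 P1=NH0
Op 6: best P0=NH0 P1=NH0
Op 7: best P0=NH1 P1=NH0
Op 8: best P0=- P1=NH0
Op 9: best P0=NH1 P1=NH0
Op 10: best P0=NH1 P1=NH1
Op 11: best P0=NH1 P1=NH1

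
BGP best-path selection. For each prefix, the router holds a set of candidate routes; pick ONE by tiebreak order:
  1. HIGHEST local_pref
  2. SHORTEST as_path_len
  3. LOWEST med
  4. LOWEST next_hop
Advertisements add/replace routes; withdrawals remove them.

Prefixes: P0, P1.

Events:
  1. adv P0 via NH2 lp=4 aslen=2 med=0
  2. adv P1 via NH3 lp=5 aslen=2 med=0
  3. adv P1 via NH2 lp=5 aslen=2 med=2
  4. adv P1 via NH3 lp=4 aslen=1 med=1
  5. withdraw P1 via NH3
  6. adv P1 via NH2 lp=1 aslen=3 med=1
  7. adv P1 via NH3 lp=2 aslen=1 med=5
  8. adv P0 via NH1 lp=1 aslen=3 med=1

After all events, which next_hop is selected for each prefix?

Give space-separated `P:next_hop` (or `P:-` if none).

Op 1: best P0=NH2 P1=-
Op 2: best P0=NH2 P1=NH3
Op 3: best P0=NH2 P1=NH3
Op 4: best P0=NH2 P1=NH2
Op 5: best P0=NH2 P1=NH2
Op 6: best P0=NH2 P1=NH2
Op 7: best P0=NH2 P1=NH3
Op 8: best P0=NH2 P1=NH3

Answer: P0:NH2 P1:NH3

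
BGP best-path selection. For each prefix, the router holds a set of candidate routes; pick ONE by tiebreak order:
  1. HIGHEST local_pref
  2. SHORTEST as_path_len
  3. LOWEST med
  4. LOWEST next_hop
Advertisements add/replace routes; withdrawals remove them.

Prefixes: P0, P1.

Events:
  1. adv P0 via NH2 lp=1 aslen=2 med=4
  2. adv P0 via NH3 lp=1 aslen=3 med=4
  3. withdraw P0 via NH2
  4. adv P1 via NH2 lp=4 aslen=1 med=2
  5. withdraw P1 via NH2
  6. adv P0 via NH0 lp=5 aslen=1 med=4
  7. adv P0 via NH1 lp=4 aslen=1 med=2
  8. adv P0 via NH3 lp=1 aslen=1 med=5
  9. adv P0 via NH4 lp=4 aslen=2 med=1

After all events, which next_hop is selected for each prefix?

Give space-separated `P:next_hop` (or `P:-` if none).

Op 1: best P0=NH2 P1=-
Op 2: best P0=NH2 P1=-
Op 3: best P0=NH3 P1=-
Op 4: best P0=NH3 P1=NH2
Op 5: best P0=NH3 P1=-
Op 6: best P0=NH0 P1=-
Op 7: best P0=NH0 P1=-
Op 8: best P0=NH0 P1=-
Op 9: best P0=NH0 P1=-

Answer: P0:NH0 P1:-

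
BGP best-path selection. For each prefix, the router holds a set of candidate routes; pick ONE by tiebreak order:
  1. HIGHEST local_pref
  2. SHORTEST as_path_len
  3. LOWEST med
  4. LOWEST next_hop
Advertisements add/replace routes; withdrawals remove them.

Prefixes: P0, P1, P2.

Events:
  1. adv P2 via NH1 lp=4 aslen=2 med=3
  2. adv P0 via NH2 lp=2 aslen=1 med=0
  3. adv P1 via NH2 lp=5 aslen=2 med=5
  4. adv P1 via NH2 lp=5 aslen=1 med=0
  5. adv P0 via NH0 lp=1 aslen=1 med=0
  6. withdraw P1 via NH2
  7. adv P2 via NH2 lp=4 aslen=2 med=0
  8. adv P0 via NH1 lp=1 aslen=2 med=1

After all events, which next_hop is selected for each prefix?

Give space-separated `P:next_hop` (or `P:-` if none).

Answer: P0:NH2 P1:- P2:NH2

Derivation:
Op 1: best P0=- P1=- P2=NH1
Op 2: best P0=NH2 P1=- P2=NH1
Op 3: best P0=NH2 P1=NH2 P2=NH1
Op 4: best P0=NH2 P1=NH2 P2=NH1
Op 5: best P0=NH2 P1=NH2 P2=NH1
Op 6: best P0=NH2 P1=- P2=NH1
Op 7: best P0=NH2 P1=- P2=NH2
Op 8: best P0=NH2 P1=- P2=NH2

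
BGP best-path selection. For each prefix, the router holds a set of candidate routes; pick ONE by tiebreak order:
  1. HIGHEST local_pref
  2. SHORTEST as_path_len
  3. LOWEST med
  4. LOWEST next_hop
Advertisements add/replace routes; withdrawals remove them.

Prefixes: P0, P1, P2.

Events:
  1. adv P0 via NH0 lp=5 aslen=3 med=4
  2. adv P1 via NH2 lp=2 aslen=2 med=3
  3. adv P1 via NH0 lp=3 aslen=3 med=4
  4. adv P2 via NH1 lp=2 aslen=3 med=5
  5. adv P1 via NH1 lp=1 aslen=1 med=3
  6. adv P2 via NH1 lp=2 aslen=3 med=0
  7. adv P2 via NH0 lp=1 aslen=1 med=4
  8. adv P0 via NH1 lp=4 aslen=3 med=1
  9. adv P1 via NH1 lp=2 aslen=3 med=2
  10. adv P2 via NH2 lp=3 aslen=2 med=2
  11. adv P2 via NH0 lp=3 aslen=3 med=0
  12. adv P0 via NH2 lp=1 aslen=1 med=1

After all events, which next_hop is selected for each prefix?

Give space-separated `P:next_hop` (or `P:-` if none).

Op 1: best P0=NH0 P1=- P2=-
Op 2: best P0=NH0 P1=NH2 P2=-
Op 3: best P0=NH0 P1=NH0 P2=-
Op 4: best P0=NH0 P1=NH0 P2=NH1
Op 5: best P0=NH0 P1=NH0 P2=NH1
Op 6: best P0=NH0 P1=NH0 P2=NH1
Op 7: best P0=NH0 P1=NH0 P2=NH1
Op 8: best P0=NH0 P1=NH0 P2=NH1
Op 9: best P0=NH0 P1=NH0 P2=NH1
Op 10: best P0=NH0 P1=NH0 P2=NH2
Op 11: best P0=NH0 P1=NH0 P2=NH2
Op 12: best P0=NH0 P1=NH0 P2=NH2

Answer: P0:NH0 P1:NH0 P2:NH2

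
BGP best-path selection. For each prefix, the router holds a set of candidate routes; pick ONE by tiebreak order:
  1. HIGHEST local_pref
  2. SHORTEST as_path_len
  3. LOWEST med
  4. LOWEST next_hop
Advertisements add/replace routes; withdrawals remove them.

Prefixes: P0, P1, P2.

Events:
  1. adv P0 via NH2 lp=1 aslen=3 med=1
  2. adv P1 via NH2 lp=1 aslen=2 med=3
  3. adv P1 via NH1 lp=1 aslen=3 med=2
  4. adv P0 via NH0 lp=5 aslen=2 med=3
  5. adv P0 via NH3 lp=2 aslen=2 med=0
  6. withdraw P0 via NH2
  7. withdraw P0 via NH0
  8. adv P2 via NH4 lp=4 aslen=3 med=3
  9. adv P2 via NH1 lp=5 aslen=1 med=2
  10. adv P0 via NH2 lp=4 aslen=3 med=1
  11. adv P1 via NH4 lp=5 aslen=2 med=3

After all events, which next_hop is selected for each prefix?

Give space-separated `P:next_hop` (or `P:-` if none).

Op 1: best P0=NH2 P1=- P2=-
Op 2: best P0=NH2 P1=NH2 P2=-
Op 3: best P0=NH2 P1=NH2 P2=-
Op 4: best P0=NH0 P1=NH2 P2=-
Op 5: best P0=NH0 P1=NH2 P2=-
Op 6: best P0=NH0 P1=NH2 P2=-
Op 7: best P0=NH3 P1=NH2 P2=-
Op 8: best P0=NH3 P1=NH2 P2=NH4
Op 9: best P0=NH3 P1=NH2 P2=NH1
Op 10: best P0=NH2 P1=NH2 P2=NH1
Op 11: best P0=NH2 P1=NH4 P2=NH1

Answer: P0:NH2 P1:NH4 P2:NH1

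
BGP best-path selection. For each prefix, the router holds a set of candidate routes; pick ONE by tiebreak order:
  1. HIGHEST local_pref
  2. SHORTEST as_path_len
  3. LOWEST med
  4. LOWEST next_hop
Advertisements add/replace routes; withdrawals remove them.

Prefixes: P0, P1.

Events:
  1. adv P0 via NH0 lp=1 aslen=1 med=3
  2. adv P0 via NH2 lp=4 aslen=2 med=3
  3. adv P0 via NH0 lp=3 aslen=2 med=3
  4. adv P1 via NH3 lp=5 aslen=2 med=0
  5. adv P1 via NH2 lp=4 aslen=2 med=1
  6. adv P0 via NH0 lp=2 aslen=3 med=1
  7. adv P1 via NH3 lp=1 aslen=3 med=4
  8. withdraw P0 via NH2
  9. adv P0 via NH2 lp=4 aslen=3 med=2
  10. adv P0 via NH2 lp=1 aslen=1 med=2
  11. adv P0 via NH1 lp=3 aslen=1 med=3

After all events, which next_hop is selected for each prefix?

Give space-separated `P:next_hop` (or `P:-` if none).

Answer: P0:NH1 P1:NH2

Derivation:
Op 1: best P0=NH0 P1=-
Op 2: best P0=NH2 P1=-
Op 3: best P0=NH2 P1=-
Op 4: best P0=NH2 P1=NH3
Op 5: best P0=NH2 P1=NH3
Op 6: best P0=NH2 P1=NH3
Op 7: best P0=NH2 P1=NH2
Op 8: best P0=NH0 P1=NH2
Op 9: best P0=NH2 P1=NH2
Op 10: best P0=NH0 P1=NH2
Op 11: best P0=NH1 P1=NH2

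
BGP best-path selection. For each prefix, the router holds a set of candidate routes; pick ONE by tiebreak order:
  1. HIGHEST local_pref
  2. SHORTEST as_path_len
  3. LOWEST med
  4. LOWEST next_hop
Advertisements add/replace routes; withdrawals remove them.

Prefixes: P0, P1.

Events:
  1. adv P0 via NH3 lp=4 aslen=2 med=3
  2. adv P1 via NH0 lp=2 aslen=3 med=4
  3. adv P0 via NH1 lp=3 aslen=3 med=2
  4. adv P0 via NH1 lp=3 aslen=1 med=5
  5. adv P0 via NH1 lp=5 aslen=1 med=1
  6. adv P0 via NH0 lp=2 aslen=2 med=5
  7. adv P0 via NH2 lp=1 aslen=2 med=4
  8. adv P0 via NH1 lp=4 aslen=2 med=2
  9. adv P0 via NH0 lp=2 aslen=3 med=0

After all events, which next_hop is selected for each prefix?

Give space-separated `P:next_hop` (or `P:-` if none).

Op 1: best P0=NH3 P1=-
Op 2: best P0=NH3 P1=NH0
Op 3: best P0=NH3 P1=NH0
Op 4: best P0=NH3 P1=NH0
Op 5: best P0=NH1 P1=NH0
Op 6: best P0=NH1 P1=NH0
Op 7: best P0=NH1 P1=NH0
Op 8: best P0=NH1 P1=NH0
Op 9: best P0=NH1 P1=NH0

Answer: P0:NH1 P1:NH0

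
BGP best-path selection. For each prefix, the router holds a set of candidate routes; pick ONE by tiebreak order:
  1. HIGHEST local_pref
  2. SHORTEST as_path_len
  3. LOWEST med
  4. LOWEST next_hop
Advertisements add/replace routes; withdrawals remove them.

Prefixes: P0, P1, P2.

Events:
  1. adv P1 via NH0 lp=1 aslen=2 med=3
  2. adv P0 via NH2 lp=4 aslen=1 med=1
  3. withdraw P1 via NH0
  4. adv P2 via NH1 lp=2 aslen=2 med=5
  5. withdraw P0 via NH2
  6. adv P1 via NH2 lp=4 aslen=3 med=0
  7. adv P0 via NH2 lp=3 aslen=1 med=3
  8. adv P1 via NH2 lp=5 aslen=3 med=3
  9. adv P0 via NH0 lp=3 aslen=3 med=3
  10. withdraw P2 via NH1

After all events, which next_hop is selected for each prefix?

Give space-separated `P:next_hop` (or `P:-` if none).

Answer: P0:NH2 P1:NH2 P2:-

Derivation:
Op 1: best P0=- P1=NH0 P2=-
Op 2: best P0=NH2 P1=NH0 P2=-
Op 3: best P0=NH2 P1=- P2=-
Op 4: best P0=NH2 P1=- P2=NH1
Op 5: best P0=- P1=- P2=NH1
Op 6: best P0=- P1=NH2 P2=NH1
Op 7: best P0=NH2 P1=NH2 P2=NH1
Op 8: best P0=NH2 P1=NH2 P2=NH1
Op 9: best P0=NH2 P1=NH2 P2=NH1
Op 10: best P0=NH2 P1=NH2 P2=-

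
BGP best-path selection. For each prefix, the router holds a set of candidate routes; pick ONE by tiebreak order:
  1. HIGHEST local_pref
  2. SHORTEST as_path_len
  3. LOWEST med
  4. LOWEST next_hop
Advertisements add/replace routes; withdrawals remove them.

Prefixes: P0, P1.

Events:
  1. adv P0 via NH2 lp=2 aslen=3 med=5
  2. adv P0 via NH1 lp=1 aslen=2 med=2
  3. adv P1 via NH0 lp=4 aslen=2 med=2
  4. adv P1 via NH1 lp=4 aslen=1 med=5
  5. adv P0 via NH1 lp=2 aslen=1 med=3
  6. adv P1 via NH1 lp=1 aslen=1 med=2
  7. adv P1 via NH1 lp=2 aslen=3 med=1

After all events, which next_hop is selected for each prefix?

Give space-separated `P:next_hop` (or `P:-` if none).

Op 1: best P0=NH2 P1=-
Op 2: best P0=NH2 P1=-
Op 3: best P0=NH2 P1=NH0
Op 4: best P0=NH2 P1=NH1
Op 5: best P0=NH1 P1=NH1
Op 6: best P0=NH1 P1=NH0
Op 7: best P0=NH1 P1=NH0

Answer: P0:NH1 P1:NH0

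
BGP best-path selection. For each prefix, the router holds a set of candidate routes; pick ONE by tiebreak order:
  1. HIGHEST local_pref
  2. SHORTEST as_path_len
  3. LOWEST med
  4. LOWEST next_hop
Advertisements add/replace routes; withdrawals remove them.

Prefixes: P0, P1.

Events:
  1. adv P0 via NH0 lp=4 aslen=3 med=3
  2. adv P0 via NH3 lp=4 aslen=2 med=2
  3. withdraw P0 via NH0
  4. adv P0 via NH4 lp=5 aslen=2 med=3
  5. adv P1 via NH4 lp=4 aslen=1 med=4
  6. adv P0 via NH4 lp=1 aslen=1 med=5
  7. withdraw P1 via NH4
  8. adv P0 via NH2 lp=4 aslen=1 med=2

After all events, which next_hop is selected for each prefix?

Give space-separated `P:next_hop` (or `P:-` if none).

Op 1: best P0=NH0 P1=-
Op 2: best P0=NH3 P1=-
Op 3: best P0=NH3 P1=-
Op 4: best P0=NH4 P1=-
Op 5: best P0=NH4 P1=NH4
Op 6: best P0=NH3 P1=NH4
Op 7: best P0=NH3 P1=-
Op 8: best P0=NH2 P1=-

Answer: P0:NH2 P1:-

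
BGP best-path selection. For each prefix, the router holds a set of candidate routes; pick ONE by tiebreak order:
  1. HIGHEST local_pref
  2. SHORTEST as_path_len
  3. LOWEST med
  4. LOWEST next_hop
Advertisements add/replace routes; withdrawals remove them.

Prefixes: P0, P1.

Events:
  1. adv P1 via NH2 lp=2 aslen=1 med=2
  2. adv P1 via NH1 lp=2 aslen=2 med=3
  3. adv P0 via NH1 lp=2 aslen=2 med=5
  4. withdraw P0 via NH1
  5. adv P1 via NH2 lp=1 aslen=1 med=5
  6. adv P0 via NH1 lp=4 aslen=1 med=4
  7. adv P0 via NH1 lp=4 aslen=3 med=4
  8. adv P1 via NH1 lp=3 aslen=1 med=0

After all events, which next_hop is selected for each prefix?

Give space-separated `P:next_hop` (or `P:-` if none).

Answer: P0:NH1 P1:NH1

Derivation:
Op 1: best P0=- P1=NH2
Op 2: best P0=- P1=NH2
Op 3: best P0=NH1 P1=NH2
Op 4: best P0=- P1=NH2
Op 5: best P0=- P1=NH1
Op 6: best P0=NH1 P1=NH1
Op 7: best P0=NH1 P1=NH1
Op 8: best P0=NH1 P1=NH1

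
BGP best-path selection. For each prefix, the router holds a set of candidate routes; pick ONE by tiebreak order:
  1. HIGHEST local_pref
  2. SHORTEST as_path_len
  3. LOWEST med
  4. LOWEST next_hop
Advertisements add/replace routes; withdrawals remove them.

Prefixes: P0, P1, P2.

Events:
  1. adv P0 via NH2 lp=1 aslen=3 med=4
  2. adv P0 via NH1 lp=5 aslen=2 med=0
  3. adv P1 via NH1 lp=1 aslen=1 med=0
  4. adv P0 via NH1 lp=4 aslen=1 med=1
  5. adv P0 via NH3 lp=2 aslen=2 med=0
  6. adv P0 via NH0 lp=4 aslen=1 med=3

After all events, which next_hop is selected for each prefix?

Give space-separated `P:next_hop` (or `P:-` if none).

Op 1: best P0=NH2 P1=- P2=-
Op 2: best P0=NH1 P1=- P2=-
Op 3: best P0=NH1 P1=NH1 P2=-
Op 4: best P0=NH1 P1=NH1 P2=-
Op 5: best P0=NH1 P1=NH1 P2=-
Op 6: best P0=NH1 P1=NH1 P2=-

Answer: P0:NH1 P1:NH1 P2:-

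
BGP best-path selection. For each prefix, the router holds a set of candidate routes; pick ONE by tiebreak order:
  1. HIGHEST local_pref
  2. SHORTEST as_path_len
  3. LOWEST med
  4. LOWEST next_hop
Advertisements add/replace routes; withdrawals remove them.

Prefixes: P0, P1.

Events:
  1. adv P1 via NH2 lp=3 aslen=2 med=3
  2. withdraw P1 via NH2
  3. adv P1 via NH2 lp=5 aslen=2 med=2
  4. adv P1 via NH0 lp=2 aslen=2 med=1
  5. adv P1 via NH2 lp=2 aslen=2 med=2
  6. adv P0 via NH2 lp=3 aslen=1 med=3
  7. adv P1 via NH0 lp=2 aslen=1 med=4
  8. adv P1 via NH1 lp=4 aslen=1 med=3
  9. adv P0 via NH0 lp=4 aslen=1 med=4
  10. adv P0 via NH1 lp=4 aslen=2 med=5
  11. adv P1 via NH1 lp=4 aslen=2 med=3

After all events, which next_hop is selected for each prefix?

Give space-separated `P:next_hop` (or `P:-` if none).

Answer: P0:NH0 P1:NH1

Derivation:
Op 1: best P0=- P1=NH2
Op 2: best P0=- P1=-
Op 3: best P0=- P1=NH2
Op 4: best P0=- P1=NH2
Op 5: best P0=- P1=NH0
Op 6: best P0=NH2 P1=NH0
Op 7: best P0=NH2 P1=NH0
Op 8: best P0=NH2 P1=NH1
Op 9: best P0=NH0 P1=NH1
Op 10: best P0=NH0 P1=NH1
Op 11: best P0=NH0 P1=NH1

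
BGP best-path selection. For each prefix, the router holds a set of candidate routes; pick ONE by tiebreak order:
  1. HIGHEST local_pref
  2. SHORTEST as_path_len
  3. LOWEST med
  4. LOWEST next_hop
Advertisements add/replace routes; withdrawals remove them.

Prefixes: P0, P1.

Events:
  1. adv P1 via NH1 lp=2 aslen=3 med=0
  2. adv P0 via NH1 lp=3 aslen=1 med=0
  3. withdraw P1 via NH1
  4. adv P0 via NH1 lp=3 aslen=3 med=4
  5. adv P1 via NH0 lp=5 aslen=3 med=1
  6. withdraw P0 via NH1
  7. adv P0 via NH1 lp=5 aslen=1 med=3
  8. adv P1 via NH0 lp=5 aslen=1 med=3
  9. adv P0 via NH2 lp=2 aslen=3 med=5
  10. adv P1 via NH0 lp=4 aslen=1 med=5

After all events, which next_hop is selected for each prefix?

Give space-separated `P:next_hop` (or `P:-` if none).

Op 1: best P0=- P1=NH1
Op 2: best P0=NH1 P1=NH1
Op 3: best P0=NH1 P1=-
Op 4: best P0=NH1 P1=-
Op 5: best P0=NH1 P1=NH0
Op 6: best P0=- P1=NH0
Op 7: best P0=NH1 P1=NH0
Op 8: best P0=NH1 P1=NH0
Op 9: best P0=NH1 P1=NH0
Op 10: best P0=NH1 P1=NH0

Answer: P0:NH1 P1:NH0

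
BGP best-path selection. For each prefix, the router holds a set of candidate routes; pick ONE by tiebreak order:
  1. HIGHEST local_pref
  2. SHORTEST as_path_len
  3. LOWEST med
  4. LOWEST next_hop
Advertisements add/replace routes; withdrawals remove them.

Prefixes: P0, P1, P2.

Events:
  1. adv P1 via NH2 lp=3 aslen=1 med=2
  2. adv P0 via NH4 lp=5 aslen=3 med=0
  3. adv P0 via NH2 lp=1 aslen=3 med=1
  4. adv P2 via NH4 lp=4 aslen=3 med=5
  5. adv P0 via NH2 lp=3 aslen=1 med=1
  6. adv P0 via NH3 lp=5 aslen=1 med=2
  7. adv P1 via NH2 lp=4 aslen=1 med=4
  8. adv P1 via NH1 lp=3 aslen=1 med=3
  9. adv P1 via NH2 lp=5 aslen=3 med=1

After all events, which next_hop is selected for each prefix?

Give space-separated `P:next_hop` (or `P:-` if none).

Op 1: best P0=- P1=NH2 P2=-
Op 2: best P0=NH4 P1=NH2 P2=-
Op 3: best P0=NH4 P1=NH2 P2=-
Op 4: best P0=NH4 P1=NH2 P2=NH4
Op 5: best P0=NH4 P1=NH2 P2=NH4
Op 6: best P0=NH3 P1=NH2 P2=NH4
Op 7: best P0=NH3 P1=NH2 P2=NH4
Op 8: best P0=NH3 P1=NH2 P2=NH4
Op 9: best P0=NH3 P1=NH2 P2=NH4

Answer: P0:NH3 P1:NH2 P2:NH4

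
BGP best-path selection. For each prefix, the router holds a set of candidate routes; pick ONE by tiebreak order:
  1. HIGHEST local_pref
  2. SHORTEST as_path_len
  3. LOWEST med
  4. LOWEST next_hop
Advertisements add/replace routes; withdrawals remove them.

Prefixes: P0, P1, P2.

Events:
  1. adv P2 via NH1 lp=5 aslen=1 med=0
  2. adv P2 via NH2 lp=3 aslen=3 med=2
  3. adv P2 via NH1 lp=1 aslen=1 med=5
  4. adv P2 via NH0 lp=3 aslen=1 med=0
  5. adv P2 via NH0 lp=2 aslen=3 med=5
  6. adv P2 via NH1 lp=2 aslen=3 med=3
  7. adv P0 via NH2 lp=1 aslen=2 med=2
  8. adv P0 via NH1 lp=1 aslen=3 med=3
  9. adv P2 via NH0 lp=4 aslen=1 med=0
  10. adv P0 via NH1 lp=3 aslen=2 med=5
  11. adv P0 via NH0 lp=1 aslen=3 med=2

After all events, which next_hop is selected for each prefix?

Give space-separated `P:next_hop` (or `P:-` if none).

Answer: P0:NH1 P1:- P2:NH0

Derivation:
Op 1: best P0=- P1=- P2=NH1
Op 2: best P0=- P1=- P2=NH1
Op 3: best P0=- P1=- P2=NH2
Op 4: best P0=- P1=- P2=NH0
Op 5: best P0=- P1=- P2=NH2
Op 6: best P0=- P1=- P2=NH2
Op 7: best P0=NH2 P1=- P2=NH2
Op 8: best P0=NH2 P1=- P2=NH2
Op 9: best P0=NH2 P1=- P2=NH0
Op 10: best P0=NH1 P1=- P2=NH0
Op 11: best P0=NH1 P1=- P2=NH0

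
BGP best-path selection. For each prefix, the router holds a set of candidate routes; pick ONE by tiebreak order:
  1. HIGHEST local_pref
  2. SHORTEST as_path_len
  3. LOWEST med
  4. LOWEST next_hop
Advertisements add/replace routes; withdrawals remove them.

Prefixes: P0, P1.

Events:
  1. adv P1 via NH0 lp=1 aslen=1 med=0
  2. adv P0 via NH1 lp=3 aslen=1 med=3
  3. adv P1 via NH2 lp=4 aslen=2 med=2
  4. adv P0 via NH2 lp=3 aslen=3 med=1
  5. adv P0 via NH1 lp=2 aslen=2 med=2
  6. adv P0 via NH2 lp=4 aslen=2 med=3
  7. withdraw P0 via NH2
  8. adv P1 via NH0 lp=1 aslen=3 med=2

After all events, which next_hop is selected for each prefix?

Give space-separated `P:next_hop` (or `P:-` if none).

Answer: P0:NH1 P1:NH2

Derivation:
Op 1: best P0=- P1=NH0
Op 2: best P0=NH1 P1=NH0
Op 3: best P0=NH1 P1=NH2
Op 4: best P0=NH1 P1=NH2
Op 5: best P0=NH2 P1=NH2
Op 6: best P0=NH2 P1=NH2
Op 7: best P0=NH1 P1=NH2
Op 8: best P0=NH1 P1=NH2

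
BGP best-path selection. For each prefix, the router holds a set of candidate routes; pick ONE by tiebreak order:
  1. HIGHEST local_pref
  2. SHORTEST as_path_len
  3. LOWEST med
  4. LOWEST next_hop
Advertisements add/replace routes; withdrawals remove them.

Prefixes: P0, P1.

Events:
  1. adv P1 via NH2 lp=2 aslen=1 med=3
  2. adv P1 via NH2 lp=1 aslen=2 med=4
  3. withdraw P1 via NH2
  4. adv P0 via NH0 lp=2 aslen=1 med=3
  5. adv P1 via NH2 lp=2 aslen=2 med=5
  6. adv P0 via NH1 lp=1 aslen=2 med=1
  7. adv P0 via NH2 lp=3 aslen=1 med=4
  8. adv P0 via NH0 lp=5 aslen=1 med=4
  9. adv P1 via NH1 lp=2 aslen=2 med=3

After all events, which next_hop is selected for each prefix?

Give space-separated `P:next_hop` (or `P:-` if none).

Op 1: best P0=- P1=NH2
Op 2: best P0=- P1=NH2
Op 3: best P0=- P1=-
Op 4: best P0=NH0 P1=-
Op 5: best P0=NH0 P1=NH2
Op 6: best P0=NH0 P1=NH2
Op 7: best P0=NH2 P1=NH2
Op 8: best P0=NH0 P1=NH2
Op 9: best P0=NH0 P1=NH1

Answer: P0:NH0 P1:NH1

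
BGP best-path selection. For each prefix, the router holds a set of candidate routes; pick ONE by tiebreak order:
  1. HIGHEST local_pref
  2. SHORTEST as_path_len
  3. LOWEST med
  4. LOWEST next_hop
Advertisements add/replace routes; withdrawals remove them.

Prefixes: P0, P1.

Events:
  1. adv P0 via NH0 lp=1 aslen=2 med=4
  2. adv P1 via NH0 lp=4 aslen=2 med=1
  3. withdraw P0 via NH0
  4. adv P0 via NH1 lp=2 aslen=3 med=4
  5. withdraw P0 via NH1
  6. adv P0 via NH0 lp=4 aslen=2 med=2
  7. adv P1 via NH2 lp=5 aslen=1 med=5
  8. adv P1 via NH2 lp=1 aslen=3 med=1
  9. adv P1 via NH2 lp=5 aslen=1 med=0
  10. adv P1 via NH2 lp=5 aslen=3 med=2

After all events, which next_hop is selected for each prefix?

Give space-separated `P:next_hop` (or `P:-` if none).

Answer: P0:NH0 P1:NH2

Derivation:
Op 1: best P0=NH0 P1=-
Op 2: best P0=NH0 P1=NH0
Op 3: best P0=- P1=NH0
Op 4: best P0=NH1 P1=NH0
Op 5: best P0=- P1=NH0
Op 6: best P0=NH0 P1=NH0
Op 7: best P0=NH0 P1=NH2
Op 8: best P0=NH0 P1=NH0
Op 9: best P0=NH0 P1=NH2
Op 10: best P0=NH0 P1=NH2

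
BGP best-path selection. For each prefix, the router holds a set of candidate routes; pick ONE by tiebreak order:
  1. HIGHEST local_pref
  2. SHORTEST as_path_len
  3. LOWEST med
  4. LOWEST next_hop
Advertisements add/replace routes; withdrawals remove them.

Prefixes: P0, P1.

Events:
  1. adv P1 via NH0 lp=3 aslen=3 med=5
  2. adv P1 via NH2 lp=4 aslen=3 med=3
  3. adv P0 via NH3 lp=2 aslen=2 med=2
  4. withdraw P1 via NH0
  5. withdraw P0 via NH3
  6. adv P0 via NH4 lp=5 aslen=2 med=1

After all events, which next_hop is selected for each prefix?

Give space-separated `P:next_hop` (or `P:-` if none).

Op 1: best P0=- P1=NH0
Op 2: best P0=- P1=NH2
Op 3: best P0=NH3 P1=NH2
Op 4: best P0=NH3 P1=NH2
Op 5: best P0=- P1=NH2
Op 6: best P0=NH4 P1=NH2

Answer: P0:NH4 P1:NH2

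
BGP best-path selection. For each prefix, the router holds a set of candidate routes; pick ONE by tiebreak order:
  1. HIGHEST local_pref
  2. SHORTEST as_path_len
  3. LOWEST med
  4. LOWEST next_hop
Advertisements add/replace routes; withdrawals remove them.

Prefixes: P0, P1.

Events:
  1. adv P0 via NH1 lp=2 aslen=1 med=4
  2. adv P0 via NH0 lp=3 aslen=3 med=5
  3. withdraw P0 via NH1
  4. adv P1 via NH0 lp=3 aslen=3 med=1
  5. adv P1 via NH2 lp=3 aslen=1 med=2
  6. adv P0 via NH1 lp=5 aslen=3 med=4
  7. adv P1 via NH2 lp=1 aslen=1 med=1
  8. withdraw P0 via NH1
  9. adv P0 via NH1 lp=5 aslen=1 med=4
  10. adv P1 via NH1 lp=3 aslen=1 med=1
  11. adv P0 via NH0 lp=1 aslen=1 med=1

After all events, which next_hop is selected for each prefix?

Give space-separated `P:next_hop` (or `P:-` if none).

Answer: P0:NH1 P1:NH1

Derivation:
Op 1: best P0=NH1 P1=-
Op 2: best P0=NH0 P1=-
Op 3: best P0=NH0 P1=-
Op 4: best P0=NH0 P1=NH0
Op 5: best P0=NH0 P1=NH2
Op 6: best P0=NH1 P1=NH2
Op 7: best P0=NH1 P1=NH0
Op 8: best P0=NH0 P1=NH0
Op 9: best P0=NH1 P1=NH0
Op 10: best P0=NH1 P1=NH1
Op 11: best P0=NH1 P1=NH1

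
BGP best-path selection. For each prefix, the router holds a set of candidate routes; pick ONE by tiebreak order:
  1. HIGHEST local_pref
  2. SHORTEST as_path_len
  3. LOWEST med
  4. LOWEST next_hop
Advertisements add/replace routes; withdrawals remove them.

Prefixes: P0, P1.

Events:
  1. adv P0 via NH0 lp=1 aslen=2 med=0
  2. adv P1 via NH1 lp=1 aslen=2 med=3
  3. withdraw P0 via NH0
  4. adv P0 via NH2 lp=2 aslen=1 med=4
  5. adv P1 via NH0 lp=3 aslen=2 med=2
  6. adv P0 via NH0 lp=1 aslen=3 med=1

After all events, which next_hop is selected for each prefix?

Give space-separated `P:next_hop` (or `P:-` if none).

Op 1: best P0=NH0 P1=-
Op 2: best P0=NH0 P1=NH1
Op 3: best P0=- P1=NH1
Op 4: best P0=NH2 P1=NH1
Op 5: best P0=NH2 P1=NH0
Op 6: best P0=NH2 P1=NH0

Answer: P0:NH2 P1:NH0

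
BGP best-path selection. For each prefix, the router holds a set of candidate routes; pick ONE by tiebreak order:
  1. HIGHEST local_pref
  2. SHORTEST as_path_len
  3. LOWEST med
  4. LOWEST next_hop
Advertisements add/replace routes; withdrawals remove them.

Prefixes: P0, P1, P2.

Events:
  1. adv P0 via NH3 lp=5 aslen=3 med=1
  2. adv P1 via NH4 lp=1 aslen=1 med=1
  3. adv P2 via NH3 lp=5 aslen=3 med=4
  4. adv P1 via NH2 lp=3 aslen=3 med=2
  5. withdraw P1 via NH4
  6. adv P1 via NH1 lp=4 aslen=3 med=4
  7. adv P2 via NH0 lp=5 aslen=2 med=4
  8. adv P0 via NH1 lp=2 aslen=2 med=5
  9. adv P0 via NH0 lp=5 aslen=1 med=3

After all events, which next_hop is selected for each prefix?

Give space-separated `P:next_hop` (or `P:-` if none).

Answer: P0:NH0 P1:NH1 P2:NH0

Derivation:
Op 1: best P0=NH3 P1=- P2=-
Op 2: best P0=NH3 P1=NH4 P2=-
Op 3: best P0=NH3 P1=NH4 P2=NH3
Op 4: best P0=NH3 P1=NH2 P2=NH3
Op 5: best P0=NH3 P1=NH2 P2=NH3
Op 6: best P0=NH3 P1=NH1 P2=NH3
Op 7: best P0=NH3 P1=NH1 P2=NH0
Op 8: best P0=NH3 P1=NH1 P2=NH0
Op 9: best P0=NH0 P1=NH1 P2=NH0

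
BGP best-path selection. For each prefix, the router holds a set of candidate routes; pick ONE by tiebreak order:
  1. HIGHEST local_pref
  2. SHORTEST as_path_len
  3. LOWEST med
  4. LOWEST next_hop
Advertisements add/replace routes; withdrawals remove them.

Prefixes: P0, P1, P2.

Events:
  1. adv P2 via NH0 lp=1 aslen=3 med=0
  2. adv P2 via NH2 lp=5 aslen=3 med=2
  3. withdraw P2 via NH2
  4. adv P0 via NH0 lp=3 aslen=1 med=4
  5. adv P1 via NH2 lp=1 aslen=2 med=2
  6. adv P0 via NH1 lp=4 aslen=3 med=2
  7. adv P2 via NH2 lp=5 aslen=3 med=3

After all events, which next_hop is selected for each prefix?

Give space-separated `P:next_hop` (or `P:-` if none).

Answer: P0:NH1 P1:NH2 P2:NH2

Derivation:
Op 1: best P0=- P1=- P2=NH0
Op 2: best P0=- P1=- P2=NH2
Op 3: best P0=- P1=- P2=NH0
Op 4: best P0=NH0 P1=- P2=NH0
Op 5: best P0=NH0 P1=NH2 P2=NH0
Op 6: best P0=NH1 P1=NH2 P2=NH0
Op 7: best P0=NH1 P1=NH2 P2=NH2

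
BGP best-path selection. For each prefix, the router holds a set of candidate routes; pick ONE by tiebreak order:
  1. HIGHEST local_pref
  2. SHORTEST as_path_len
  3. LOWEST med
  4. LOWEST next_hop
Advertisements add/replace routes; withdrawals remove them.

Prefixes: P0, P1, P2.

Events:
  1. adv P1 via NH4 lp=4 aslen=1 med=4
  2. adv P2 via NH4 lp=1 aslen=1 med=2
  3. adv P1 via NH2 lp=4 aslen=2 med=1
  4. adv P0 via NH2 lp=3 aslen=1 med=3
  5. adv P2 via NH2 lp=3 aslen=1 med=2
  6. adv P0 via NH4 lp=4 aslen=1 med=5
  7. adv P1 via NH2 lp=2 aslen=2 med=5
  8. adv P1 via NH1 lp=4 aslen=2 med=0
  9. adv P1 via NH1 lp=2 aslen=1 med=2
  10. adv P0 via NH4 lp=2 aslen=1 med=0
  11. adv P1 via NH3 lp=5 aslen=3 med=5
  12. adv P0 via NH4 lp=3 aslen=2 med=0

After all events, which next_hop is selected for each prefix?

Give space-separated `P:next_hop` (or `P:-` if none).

Op 1: best P0=- P1=NH4 P2=-
Op 2: best P0=- P1=NH4 P2=NH4
Op 3: best P0=- P1=NH4 P2=NH4
Op 4: best P0=NH2 P1=NH4 P2=NH4
Op 5: best P0=NH2 P1=NH4 P2=NH2
Op 6: best P0=NH4 P1=NH4 P2=NH2
Op 7: best P0=NH4 P1=NH4 P2=NH2
Op 8: best P0=NH4 P1=NH4 P2=NH2
Op 9: best P0=NH4 P1=NH4 P2=NH2
Op 10: best P0=NH2 P1=NH4 P2=NH2
Op 11: best P0=NH2 P1=NH3 P2=NH2
Op 12: best P0=NH2 P1=NH3 P2=NH2

Answer: P0:NH2 P1:NH3 P2:NH2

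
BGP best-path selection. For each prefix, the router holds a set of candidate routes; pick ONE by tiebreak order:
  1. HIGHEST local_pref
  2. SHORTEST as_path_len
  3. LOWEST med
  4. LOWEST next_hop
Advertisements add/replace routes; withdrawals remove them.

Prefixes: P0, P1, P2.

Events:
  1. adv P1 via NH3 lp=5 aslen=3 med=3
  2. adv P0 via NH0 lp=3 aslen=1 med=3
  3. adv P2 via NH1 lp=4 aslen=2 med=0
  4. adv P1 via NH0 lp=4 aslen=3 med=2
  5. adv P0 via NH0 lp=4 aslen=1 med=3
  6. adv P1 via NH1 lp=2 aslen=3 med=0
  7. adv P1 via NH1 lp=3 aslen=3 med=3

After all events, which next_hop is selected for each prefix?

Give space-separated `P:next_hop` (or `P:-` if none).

Answer: P0:NH0 P1:NH3 P2:NH1

Derivation:
Op 1: best P0=- P1=NH3 P2=-
Op 2: best P0=NH0 P1=NH3 P2=-
Op 3: best P0=NH0 P1=NH3 P2=NH1
Op 4: best P0=NH0 P1=NH3 P2=NH1
Op 5: best P0=NH0 P1=NH3 P2=NH1
Op 6: best P0=NH0 P1=NH3 P2=NH1
Op 7: best P0=NH0 P1=NH3 P2=NH1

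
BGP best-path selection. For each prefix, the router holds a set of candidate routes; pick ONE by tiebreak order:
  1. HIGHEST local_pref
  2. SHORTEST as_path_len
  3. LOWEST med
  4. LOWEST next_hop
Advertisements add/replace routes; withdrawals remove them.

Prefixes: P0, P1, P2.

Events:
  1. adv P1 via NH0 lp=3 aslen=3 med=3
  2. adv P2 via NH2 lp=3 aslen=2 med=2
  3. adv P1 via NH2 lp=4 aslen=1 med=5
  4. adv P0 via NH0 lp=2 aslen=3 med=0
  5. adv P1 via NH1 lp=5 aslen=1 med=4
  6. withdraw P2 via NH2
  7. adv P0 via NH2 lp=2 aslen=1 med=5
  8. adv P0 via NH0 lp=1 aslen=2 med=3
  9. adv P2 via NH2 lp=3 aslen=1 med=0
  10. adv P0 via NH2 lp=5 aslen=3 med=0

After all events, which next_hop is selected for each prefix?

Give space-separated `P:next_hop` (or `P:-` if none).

Op 1: best P0=- P1=NH0 P2=-
Op 2: best P0=- P1=NH0 P2=NH2
Op 3: best P0=- P1=NH2 P2=NH2
Op 4: best P0=NH0 P1=NH2 P2=NH2
Op 5: best P0=NH0 P1=NH1 P2=NH2
Op 6: best P0=NH0 P1=NH1 P2=-
Op 7: best P0=NH2 P1=NH1 P2=-
Op 8: best P0=NH2 P1=NH1 P2=-
Op 9: best P0=NH2 P1=NH1 P2=NH2
Op 10: best P0=NH2 P1=NH1 P2=NH2

Answer: P0:NH2 P1:NH1 P2:NH2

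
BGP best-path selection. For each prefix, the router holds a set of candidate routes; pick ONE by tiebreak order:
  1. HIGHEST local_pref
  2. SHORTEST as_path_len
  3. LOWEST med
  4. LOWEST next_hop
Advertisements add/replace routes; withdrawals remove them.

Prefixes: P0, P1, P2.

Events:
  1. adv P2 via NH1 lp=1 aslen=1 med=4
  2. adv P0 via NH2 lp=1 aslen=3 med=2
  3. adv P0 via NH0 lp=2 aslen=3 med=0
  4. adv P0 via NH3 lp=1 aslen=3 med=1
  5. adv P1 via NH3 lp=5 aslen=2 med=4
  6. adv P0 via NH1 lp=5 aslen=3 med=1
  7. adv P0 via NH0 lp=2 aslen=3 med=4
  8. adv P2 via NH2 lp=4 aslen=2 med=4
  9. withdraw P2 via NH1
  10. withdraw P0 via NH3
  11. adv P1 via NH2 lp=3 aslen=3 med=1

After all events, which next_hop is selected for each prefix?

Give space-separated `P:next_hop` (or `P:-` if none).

Answer: P0:NH1 P1:NH3 P2:NH2

Derivation:
Op 1: best P0=- P1=- P2=NH1
Op 2: best P0=NH2 P1=- P2=NH1
Op 3: best P0=NH0 P1=- P2=NH1
Op 4: best P0=NH0 P1=- P2=NH1
Op 5: best P0=NH0 P1=NH3 P2=NH1
Op 6: best P0=NH1 P1=NH3 P2=NH1
Op 7: best P0=NH1 P1=NH3 P2=NH1
Op 8: best P0=NH1 P1=NH3 P2=NH2
Op 9: best P0=NH1 P1=NH3 P2=NH2
Op 10: best P0=NH1 P1=NH3 P2=NH2
Op 11: best P0=NH1 P1=NH3 P2=NH2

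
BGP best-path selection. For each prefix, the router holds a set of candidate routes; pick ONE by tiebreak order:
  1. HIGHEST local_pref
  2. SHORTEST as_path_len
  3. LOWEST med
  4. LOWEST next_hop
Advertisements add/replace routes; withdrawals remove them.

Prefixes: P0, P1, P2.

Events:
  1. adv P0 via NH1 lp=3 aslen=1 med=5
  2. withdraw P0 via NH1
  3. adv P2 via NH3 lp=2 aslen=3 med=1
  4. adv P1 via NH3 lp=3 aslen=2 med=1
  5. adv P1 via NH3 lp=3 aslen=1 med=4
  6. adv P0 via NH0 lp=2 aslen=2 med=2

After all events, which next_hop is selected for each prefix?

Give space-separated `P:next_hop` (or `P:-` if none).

Op 1: best P0=NH1 P1=- P2=-
Op 2: best P0=- P1=- P2=-
Op 3: best P0=- P1=- P2=NH3
Op 4: best P0=- P1=NH3 P2=NH3
Op 5: best P0=- P1=NH3 P2=NH3
Op 6: best P0=NH0 P1=NH3 P2=NH3

Answer: P0:NH0 P1:NH3 P2:NH3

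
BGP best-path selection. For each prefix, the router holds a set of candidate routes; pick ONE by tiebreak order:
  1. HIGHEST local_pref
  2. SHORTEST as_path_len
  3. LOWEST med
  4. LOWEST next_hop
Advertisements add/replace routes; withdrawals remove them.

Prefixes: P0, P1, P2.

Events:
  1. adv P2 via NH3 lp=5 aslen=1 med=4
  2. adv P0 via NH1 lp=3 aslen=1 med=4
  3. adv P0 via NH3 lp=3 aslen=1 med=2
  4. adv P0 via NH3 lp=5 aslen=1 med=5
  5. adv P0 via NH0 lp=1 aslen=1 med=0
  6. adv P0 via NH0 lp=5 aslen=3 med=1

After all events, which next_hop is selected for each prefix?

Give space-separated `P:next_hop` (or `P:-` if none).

Answer: P0:NH3 P1:- P2:NH3

Derivation:
Op 1: best P0=- P1=- P2=NH3
Op 2: best P0=NH1 P1=- P2=NH3
Op 3: best P0=NH3 P1=- P2=NH3
Op 4: best P0=NH3 P1=- P2=NH3
Op 5: best P0=NH3 P1=- P2=NH3
Op 6: best P0=NH3 P1=- P2=NH3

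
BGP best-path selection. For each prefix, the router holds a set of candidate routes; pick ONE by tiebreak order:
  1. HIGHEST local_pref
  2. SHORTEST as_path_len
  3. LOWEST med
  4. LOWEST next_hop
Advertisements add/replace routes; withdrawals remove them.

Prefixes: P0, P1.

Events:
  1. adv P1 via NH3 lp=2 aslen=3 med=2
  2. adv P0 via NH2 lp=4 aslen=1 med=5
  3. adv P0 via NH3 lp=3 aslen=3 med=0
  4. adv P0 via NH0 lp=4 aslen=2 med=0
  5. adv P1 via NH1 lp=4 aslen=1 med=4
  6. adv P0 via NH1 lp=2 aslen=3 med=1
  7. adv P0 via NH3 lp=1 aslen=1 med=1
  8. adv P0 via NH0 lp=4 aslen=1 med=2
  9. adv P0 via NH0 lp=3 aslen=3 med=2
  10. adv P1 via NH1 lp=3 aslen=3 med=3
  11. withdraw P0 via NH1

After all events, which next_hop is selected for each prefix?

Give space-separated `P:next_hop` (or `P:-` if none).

Op 1: best P0=- P1=NH3
Op 2: best P0=NH2 P1=NH3
Op 3: best P0=NH2 P1=NH3
Op 4: best P0=NH2 P1=NH3
Op 5: best P0=NH2 P1=NH1
Op 6: best P0=NH2 P1=NH1
Op 7: best P0=NH2 P1=NH1
Op 8: best P0=NH0 P1=NH1
Op 9: best P0=NH2 P1=NH1
Op 10: best P0=NH2 P1=NH1
Op 11: best P0=NH2 P1=NH1

Answer: P0:NH2 P1:NH1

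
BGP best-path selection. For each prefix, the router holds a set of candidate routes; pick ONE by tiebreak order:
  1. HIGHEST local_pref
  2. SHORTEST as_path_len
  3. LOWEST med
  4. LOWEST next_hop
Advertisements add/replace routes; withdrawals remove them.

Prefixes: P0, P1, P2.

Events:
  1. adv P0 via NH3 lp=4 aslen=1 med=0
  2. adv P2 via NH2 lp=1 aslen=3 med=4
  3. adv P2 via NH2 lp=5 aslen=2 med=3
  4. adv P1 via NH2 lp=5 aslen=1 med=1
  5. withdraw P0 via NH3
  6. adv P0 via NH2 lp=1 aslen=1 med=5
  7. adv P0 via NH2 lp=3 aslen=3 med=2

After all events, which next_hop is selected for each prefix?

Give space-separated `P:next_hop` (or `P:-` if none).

Op 1: best P0=NH3 P1=- P2=-
Op 2: best P0=NH3 P1=- P2=NH2
Op 3: best P0=NH3 P1=- P2=NH2
Op 4: best P0=NH3 P1=NH2 P2=NH2
Op 5: best P0=- P1=NH2 P2=NH2
Op 6: best P0=NH2 P1=NH2 P2=NH2
Op 7: best P0=NH2 P1=NH2 P2=NH2

Answer: P0:NH2 P1:NH2 P2:NH2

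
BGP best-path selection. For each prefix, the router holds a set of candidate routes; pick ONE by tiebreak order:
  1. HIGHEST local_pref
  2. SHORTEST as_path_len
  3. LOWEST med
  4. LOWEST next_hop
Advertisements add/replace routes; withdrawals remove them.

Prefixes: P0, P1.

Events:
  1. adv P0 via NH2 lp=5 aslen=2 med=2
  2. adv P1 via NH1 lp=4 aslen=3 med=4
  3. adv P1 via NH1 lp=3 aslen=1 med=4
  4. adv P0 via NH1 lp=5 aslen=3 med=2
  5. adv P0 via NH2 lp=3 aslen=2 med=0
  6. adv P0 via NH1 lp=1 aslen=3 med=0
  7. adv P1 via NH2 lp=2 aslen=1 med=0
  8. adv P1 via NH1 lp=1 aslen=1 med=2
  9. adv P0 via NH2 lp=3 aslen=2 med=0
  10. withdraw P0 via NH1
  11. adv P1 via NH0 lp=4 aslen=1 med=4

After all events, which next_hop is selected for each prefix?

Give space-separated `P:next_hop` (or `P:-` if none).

Answer: P0:NH2 P1:NH0

Derivation:
Op 1: best P0=NH2 P1=-
Op 2: best P0=NH2 P1=NH1
Op 3: best P0=NH2 P1=NH1
Op 4: best P0=NH2 P1=NH1
Op 5: best P0=NH1 P1=NH1
Op 6: best P0=NH2 P1=NH1
Op 7: best P0=NH2 P1=NH1
Op 8: best P0=NH2 P1=NH2
Op 9: best P0=NH2 P1=NH2
Op 10: best P0=NH2 P1=NH2
Op 11: best P0=NH2 P1=NH0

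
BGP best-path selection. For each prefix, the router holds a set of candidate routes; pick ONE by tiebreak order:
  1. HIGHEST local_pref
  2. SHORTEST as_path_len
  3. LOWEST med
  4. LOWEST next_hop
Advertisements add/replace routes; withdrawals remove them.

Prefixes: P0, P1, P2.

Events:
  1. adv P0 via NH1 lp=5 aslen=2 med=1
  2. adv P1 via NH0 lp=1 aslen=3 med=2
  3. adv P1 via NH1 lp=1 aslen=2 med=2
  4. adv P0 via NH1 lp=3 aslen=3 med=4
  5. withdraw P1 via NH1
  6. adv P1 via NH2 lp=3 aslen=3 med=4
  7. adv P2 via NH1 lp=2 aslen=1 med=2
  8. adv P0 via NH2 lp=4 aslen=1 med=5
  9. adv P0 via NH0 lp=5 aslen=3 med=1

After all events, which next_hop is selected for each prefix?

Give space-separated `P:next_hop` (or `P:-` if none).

Op 1: best P0=NH1 P1=- P2=-
Op 2: best P0=NH1 P1=NH0 P2=-
Op 3: best P0=NH1 P1=NH1 P2=-
Op 4: best P0=NH1 P1=NH1 P2=-
Op 5: best P0=NH1 P1=NH0 P2=-
Op 6: best P0=NH1 P1=NH2 P2=-
Op 7: best P0=NH1 P1=NH2 P2=NH1
Op 8: best P0=NH2 P1=NH2 P2=NH1
Op 9: best P0=NH0 P1=NH2 P2=NH1

Answer: P0:NH0 P1:NH2 P2:NH1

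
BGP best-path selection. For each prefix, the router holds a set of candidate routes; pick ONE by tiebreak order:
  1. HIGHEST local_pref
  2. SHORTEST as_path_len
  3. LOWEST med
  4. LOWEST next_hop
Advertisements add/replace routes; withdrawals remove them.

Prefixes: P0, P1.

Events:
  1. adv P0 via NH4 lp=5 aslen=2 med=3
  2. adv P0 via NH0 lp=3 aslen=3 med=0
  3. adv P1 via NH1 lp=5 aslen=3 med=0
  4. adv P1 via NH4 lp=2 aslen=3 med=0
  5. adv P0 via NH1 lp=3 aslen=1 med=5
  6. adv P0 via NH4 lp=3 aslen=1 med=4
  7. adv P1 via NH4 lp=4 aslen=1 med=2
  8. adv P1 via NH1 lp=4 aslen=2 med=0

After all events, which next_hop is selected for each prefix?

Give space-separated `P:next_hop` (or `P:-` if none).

Op 1: best P0=NH4 P1=-
Op 2: best P0=NH4 P1=-
Op 3: best P0=NH4 P1=NH1
Op 4: best P0=NH4 P1=NH1
Op 5: best P0=NH4 P1=NH1
Op 6: best P0=NH4 P1=NH1
Op 7: best P0=NH4 P1=NH1
Op 8: best P0=NH4 P1=NH4

Answer: P0:NH4 P1:NH4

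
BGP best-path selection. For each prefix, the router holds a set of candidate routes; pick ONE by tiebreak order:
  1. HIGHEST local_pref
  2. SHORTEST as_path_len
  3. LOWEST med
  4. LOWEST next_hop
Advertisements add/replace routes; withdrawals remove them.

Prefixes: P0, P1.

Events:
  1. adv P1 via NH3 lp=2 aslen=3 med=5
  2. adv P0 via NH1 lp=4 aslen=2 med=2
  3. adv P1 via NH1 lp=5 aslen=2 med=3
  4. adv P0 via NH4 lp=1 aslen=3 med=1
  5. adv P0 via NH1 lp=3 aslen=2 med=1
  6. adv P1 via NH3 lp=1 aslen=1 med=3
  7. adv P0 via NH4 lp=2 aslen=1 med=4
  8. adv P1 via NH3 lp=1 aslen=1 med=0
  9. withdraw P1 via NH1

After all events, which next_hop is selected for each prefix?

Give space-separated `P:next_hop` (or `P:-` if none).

Answer: P0:NH1 P1:NH3

Derivation:
Op 1: best P0=- P1=NH3
Op 2: best P0=NH1 P1=NH3
Op 3: best P0=NH1 P1=NH1
Op 4: best P0=NH1 P1=NH1
Op 5: best P0=NH1 P1=NH1
Op 6: best P0=NH1 P1=NH1
Op 7: best P0=NH1 P1=NH1
Op 8: best P0=NH1 P1=NH1
Op 9: best P0=NH1 P1=NH3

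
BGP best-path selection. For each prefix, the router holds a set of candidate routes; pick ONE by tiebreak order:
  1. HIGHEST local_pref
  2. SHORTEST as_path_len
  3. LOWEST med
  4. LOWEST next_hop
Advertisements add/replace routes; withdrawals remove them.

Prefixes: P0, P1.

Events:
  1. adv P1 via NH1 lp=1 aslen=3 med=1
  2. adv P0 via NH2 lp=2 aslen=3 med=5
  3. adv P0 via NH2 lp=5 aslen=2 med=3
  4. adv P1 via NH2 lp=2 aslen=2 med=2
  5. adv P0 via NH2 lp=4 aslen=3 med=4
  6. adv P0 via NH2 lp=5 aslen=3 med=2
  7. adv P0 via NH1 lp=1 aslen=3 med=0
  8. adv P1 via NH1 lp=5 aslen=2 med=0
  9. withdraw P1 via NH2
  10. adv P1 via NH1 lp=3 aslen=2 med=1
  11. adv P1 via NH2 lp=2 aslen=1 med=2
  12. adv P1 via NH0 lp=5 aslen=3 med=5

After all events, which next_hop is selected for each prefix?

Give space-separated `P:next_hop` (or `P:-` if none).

Answer: P0:NH2 P1:NH0

Derivation:
Op 1: best P0=- P1=NH1
Op 2: best P0=NH2 P1=NH1
Op 3: best P0=NH2 P1=NH1
Op 4: best P0=NH2 P1=NH2
Op 5: best P0=NH2 P1=NH2
Op 6: best P0=NH2 P1=NH2
Op 7: best P0=NH2 P1=NH2
Op 8: best P0=NH2 P1=NH1
Op 9: best P0=NH2 P1=NH1
Op 10: best P0=NH2 P1=NH1
Op 11: best P0=NH2 P1=NH1
Op 12: best P0=NH2 P1=NH0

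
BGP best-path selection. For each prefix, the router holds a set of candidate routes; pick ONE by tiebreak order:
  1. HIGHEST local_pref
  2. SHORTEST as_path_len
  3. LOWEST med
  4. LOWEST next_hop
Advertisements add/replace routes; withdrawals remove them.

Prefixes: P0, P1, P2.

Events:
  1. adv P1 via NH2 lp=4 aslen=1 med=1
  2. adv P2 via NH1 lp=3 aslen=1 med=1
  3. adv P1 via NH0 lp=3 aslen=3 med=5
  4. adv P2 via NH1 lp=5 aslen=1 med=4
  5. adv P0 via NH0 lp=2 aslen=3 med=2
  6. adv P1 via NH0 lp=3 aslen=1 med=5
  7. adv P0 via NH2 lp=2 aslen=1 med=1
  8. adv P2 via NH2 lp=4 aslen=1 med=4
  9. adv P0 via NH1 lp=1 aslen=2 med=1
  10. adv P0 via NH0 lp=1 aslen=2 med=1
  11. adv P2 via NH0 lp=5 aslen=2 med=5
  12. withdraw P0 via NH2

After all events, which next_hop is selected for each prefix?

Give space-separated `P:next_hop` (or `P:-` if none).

Op 1: best P0=- P1=NH2 P2=-
Op 2: best P0=- P1=NH2 P2=NH1
Op 3: best P0=- P1=NH2 P2=NH1
Op 4: best P0=- P1=NH2 P2=NH1
Op 5: best P0=NH0 P1=NH2 P2=NH1
Op 6: best P0=NH0 P1=NH2 P2=NH1
Op 7: best P0=NH2 P1=NH2 P2=NH1
Op 8: best P0=NH2 P1=NH2 P2=NH1
Op 9: best P0=NH2 P1=NH2 P2=NH1
Op 10: best P0=NH2 P1=NH2 P2=NH1
Op 11: best P0=NH2 P1=NH2 P2=NH1
Op 12: best P0=NH0 P1=NH2 P2=NH1

Answer: P0:NH0 P1:NH2 P2:NH1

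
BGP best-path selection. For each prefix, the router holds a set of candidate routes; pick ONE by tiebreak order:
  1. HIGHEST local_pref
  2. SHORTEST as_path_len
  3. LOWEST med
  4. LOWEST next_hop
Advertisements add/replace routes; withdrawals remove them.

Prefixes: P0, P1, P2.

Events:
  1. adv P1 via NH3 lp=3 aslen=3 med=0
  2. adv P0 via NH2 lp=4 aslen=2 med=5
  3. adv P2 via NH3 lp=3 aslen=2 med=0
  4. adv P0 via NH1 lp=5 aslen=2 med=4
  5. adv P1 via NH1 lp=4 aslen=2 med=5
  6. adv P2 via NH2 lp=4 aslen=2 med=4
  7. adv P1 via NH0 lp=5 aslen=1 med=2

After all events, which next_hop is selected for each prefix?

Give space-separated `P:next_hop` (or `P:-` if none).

Op 1: best P0=- P1=NH3 P2=-
Op 2: best P0=NH2 P1=NH3 P2=-
Op 3: best P0=NH2 P1=NH3 P2=NH3
Op 4: best P0=NH1 P1=NH3 P2=NH3
Op 5: best P0=NH1 P1=NH1 P2=NH3
Op 6: best P0=NH1 P1=NH1 P2=NH2
Op 7: best P0=NH1 P1=NH0 P2=NH2

Answer: P0:NH1 P1:NH0 P2:NH2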